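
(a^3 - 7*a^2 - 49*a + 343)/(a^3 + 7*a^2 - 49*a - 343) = (a - 7)/(a + 7)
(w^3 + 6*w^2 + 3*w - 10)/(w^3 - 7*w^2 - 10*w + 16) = (w + 5)/(w - 8)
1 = 1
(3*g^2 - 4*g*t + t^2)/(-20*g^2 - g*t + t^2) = (-3*g^2 + 4*g*t - t^2)/(20*g^2 + g*t - t^2)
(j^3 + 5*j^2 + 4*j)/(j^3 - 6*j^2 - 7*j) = (j + 4)/(j - 7)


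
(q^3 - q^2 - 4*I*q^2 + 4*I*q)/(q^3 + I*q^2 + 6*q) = (q^2 - q - 4*I*q + 4*I)/(q^2 + I*q + 6)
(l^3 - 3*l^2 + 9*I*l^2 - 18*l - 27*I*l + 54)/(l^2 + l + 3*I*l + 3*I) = (l^2 + l*(-3 + 6*I) - 18*I)/(l + 1)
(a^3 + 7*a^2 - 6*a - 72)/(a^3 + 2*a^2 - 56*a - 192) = (a - 3)/(a - 8)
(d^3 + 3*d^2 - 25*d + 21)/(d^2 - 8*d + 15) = (d^2 + 6*d - 7)/(d - 5)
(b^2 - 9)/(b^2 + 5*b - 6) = (b^2 - 9)/(b^2 + 5*b - 6)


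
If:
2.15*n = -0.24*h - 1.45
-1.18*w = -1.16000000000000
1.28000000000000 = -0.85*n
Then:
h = 7.45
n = -1.51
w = 0.98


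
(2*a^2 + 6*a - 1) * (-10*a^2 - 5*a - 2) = -20*a^4 - 70*a^3 - 24*a^2 - 7*a + 2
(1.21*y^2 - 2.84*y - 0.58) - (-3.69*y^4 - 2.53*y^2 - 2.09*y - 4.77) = 3.69*y^4 + 3.74*y^2 - 0.75*y + 4.19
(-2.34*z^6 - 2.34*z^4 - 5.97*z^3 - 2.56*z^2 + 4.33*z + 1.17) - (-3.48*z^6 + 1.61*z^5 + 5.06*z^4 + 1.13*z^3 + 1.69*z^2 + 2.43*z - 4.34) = 1.14*z^6 - 1.61*z^5 - 7.4*z^4 - 7.1*z^3 - 4.25*z^2 + 1.9*z + 5.51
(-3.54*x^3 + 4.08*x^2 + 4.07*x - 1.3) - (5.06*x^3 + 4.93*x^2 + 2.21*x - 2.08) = -8.6*x^3 - 0.85*x^2 + 1.86*x + 0.78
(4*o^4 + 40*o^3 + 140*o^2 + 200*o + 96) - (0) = 4*o^4 + 40*o^3 + 140*o^2 + 200*o + 96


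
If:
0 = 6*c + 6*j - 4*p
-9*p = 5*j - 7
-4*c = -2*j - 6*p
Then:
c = 11/8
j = -5/8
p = 9/8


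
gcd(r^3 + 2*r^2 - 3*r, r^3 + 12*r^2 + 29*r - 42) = r - 1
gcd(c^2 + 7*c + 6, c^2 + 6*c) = c + 6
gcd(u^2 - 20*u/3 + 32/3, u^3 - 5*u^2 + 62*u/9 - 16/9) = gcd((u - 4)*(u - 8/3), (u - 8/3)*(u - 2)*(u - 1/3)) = u - 8/3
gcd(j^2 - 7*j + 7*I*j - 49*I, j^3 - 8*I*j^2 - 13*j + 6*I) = 1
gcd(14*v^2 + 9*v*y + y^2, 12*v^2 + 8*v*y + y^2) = 2*v + y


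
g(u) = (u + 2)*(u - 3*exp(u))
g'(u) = u + (1 - 3*exp(u))*(u + 2) - 3*exp(u)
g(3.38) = -455.86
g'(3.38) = -553.40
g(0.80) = -16.45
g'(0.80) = -21.77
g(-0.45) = -3.66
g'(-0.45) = -3.78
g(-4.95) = 14.67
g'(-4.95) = -7.86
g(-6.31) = 27.22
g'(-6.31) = -10.60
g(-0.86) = -2.43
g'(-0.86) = -2.44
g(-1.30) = -1.48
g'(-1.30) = -1.99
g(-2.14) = 0.35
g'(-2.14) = -2.58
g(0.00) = -6.00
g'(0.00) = -7.00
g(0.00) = -6.00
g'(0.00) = -7.00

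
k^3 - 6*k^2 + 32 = (k - 4)^2*(k + 2)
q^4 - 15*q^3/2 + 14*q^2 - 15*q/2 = q*(q - 5)*(q - 3/2)*(q - 1)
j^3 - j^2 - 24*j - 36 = (j - 6)*(j + 2)*(j + 3)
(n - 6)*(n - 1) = n^2 - 7*n + 6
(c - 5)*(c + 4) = c^2 - c - 20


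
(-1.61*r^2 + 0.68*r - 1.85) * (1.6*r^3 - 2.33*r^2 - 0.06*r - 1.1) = -2.576*r^5 + 4.8393*r^4 - 4.4478*r^3 + 6.0407*r^2 - 0.637*r + 2.035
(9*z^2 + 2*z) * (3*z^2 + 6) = 27*z^4 + 6*z^3 + 54*z^2 + 12*z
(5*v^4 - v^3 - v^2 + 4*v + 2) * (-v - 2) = -5*v^5 - 9*v^4 + 3*v^3 - 2*v^2 - 10*v - 4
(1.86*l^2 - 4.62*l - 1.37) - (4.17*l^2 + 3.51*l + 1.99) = -2.31*l^2 - 8.13*l - 3.36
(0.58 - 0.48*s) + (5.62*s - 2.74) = 5.14*s - 2.16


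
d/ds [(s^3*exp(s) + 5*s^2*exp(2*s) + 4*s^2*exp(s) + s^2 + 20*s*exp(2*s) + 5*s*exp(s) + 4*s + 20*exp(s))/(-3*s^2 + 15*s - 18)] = (-s^5*exp(s) - 10*s^4*exp(2*s) + 10*s^3*exp(2*s) + 19*s^3*exp(s) + 185*s^2*exp(2*s) - 12*s^2*exp(s) + 9*s^2 - 300*s*exp(2*s) + 62*s*exp(s) - 12*s - 120*exp(2*s) - 250*exp(s) - 24)/(3*(s^4 - 10*s^3 + 37*s^2 - 60*s + 36))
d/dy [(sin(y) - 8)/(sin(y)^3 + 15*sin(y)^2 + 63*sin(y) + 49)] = (23*sin(y) + cos(2*y) + 78)*cos(y)/((sin(y) + 1)^2*(sin(y) + 7)^3)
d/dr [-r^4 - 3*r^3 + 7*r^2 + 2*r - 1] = -4*r^3 - 9*r^2 + 14*r + 2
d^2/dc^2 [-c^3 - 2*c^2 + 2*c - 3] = -6*c - 4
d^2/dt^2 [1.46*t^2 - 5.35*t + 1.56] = 2.92000000000000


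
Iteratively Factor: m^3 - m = (m - 1)*(m^2 + m) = m*(m - 1)*(m + 1)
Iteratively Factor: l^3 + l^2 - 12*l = (l)*(l^2 + l - 12) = l*(l - 3)*(l + 4)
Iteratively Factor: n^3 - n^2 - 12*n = (n + 3)*(n^2 - 4*n) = (n - 4)*(n + 3)*(n)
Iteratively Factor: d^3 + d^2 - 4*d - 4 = (d - 2)*(d^2 + 3*d + 2) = (d - 2)*(d + 2)*(d + 1)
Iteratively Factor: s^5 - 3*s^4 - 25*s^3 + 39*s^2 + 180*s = (s + 3)*(s^4 - 6*s^3 - 7*s^2 + 60*s) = (s + 3)^2*(s^3 - 9*s^2 + 20*s) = (s - 4)*(s + 3)^2*(s^2 - 5*s) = (s - 5)*(s - 4)*(s + 3)^2*(s)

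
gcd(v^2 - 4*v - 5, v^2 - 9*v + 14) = 1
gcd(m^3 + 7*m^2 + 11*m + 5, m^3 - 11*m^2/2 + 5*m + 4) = 1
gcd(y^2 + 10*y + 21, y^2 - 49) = y + 7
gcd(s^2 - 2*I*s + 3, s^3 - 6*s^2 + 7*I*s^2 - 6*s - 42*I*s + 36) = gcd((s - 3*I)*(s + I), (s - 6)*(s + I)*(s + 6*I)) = s + I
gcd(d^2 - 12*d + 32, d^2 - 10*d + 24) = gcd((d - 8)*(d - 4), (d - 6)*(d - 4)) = d - 4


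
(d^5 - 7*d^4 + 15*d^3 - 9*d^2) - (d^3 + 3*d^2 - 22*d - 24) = d^5 - 7*d^4 + 14*d^3 - 12*d^2 + 22*d + 24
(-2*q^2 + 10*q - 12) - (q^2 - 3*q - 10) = -3*q^2 + 13*q - 2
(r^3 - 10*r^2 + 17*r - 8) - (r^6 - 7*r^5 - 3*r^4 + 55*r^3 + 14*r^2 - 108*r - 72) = -r^6 + 7*r^5 + 3*r^4 - 54*r^3 - 24*r^2 + 125*r + 64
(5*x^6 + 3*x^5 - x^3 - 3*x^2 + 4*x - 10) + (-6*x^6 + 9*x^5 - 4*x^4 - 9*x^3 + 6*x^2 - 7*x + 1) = -x^6 + 12*x^5 - 4*x^4 - 10*x^3 + 3*x^2 - 3*x - 9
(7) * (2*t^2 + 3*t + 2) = 14*t^2 + 21*t + 14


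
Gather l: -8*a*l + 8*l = l*(8 - 8*a)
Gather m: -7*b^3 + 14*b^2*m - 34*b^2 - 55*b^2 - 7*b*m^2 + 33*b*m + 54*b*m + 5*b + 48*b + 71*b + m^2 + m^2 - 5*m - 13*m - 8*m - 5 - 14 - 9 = -7*b^3 - 89*b^2 + 124*b + m^2*(2 - 7*b) + m*(14*b^2 + 87*b - 26) - 28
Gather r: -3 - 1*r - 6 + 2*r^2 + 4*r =2*r^2 + 3*r - 9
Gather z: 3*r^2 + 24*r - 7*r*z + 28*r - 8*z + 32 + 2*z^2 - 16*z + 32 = 3*r^2 + 52*r + 2*z^2 + z*(-7*r - 24) + 64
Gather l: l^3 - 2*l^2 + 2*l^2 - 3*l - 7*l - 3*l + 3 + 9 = l^3 - 13*l + 12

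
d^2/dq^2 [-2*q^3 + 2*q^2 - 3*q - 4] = 4 - 12*q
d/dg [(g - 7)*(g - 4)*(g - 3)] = 3*g^2 - 28*g + 61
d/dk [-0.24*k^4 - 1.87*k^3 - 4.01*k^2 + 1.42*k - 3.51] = -0.96*k^3 - 5.61*k^2 - 8.02*k + 1.42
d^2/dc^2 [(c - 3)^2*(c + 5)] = 6*c - 2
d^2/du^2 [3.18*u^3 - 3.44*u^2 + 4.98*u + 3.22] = 19.08*u - 6.88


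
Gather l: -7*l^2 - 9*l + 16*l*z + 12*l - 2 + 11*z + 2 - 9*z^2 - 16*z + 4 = -7*l^2 + l*(16*z + 3) - 9*z^2 - 5*z + 4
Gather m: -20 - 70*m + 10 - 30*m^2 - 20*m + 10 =-30*m^2 - 90*m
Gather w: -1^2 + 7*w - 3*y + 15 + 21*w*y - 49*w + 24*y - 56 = w*(21*y - 42) + 21*y - 42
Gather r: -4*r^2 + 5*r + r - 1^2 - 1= -4*r^2 + 6*r - 2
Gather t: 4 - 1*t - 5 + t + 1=0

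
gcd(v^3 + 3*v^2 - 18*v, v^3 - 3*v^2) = v^2 - 3*v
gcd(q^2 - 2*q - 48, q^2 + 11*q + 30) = q + 6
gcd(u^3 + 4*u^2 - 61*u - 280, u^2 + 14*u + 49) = u + 7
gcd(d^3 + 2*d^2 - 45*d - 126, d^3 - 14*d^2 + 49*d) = d - 7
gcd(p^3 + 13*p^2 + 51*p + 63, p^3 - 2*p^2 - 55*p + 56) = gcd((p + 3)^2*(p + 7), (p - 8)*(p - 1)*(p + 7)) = p + 7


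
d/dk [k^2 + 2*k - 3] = 2*k + 2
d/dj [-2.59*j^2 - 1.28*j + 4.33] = -5.18*j - 1.28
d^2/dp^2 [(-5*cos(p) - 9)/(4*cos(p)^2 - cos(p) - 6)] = (-180*(1 - cos(2*p))^2*cos(p) - 149*(1 - cos(2*p))^2 + 79*cos(p) - 1171*cos(2*p)/2 - 273*cos(3*p) + 40*cos(5*p) + 801/2)/(cos(p) - 2*cos(2*p) + 4)^3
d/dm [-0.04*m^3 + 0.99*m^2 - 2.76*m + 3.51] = -0.12*m^2 + 1.98*m - 2.76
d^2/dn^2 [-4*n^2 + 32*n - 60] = -8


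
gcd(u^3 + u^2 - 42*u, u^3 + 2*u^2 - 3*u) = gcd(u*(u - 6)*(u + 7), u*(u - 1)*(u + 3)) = u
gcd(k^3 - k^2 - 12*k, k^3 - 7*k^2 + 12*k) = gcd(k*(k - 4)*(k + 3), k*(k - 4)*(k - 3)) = k^2 - 4*k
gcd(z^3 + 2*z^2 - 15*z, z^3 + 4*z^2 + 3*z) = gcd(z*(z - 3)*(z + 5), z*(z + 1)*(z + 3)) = z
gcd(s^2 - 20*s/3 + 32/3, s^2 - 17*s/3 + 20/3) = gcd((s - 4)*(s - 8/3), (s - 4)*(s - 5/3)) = s - 4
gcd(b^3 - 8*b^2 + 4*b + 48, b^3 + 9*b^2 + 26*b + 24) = b + 2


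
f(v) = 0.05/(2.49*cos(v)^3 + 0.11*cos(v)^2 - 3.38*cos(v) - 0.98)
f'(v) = 0.05*(7.47*sin(v)*cos(v)^2 + 0.22*sin(v)*cos(v) - 3.38*sin(v))/(2.49*cos(v)^3 + 0.11*cos(v)^2 - 3.38*cos(v) - 0.98)^2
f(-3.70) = 0.11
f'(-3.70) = 0.24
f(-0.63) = -0.02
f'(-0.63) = -0.01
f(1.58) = -0.05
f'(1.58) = -0.19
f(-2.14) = 0.10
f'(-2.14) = 0.24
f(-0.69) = -0.02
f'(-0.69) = -0.01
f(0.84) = -0.02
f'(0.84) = 0.00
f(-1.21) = -0.02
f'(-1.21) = 0.03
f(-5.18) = -0.02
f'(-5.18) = -0.02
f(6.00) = -0.03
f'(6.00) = -0.01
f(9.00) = 0.16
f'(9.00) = 0.57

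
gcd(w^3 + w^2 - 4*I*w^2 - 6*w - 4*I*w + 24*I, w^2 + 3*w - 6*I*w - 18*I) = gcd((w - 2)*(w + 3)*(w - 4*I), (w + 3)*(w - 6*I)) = w + 3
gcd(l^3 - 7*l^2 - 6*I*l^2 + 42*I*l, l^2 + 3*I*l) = l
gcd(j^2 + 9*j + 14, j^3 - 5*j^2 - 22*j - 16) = j + 2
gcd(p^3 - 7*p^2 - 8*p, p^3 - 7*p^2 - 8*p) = p^3 - 7*p^2 - 8*p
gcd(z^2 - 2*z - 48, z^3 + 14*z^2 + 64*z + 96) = z + 6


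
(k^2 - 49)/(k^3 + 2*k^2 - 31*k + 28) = (k - 7)/(k^2 - 5*k + 4)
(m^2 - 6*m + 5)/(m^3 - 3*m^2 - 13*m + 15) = 1/(m + 3)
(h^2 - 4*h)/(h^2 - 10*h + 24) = h/(h - 6)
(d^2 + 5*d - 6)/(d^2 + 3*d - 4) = (d + 6)/(d + 4)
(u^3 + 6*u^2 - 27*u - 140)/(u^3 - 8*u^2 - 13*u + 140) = (u + 7)/(u - 7)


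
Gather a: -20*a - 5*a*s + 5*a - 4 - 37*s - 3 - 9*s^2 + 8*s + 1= a*(-5*s - 15) - 9*s^2 - 29*s - 6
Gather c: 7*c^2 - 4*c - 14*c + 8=7*c^2 - 18*c + 8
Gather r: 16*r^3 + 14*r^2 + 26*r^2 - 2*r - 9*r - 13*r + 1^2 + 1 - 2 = 16*r^3 + 40*r^2 - 24*r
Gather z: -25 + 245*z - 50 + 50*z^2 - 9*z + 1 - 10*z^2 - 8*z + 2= 40*z^2 + 228*z - 72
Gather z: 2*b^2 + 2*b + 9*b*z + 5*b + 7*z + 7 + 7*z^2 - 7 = 2*b^2 + 7*b + 7*z^2 + z*(9*b + 7)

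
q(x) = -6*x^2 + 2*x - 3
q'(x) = 2 - 12*x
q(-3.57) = -86.61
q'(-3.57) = 44.84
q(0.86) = -5.72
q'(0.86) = -8.32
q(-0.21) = -3.68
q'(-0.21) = 4.52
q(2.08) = -24.80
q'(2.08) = -22.96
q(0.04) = -2.93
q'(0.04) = 1.52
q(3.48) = -68.70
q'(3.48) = -39.76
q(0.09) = -2.87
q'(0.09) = 0.92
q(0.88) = -5.89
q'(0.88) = -8.56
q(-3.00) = -63.00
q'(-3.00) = 38.00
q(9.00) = -471.00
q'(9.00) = -106.00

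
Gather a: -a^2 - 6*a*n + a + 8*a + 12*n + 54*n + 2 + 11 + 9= -a^2 + a*(9 - 6*n) + 66*n + 22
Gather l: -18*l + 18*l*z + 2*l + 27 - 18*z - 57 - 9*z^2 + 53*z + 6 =l*(18*z - 16) - 9*z^2 + 35*z - 24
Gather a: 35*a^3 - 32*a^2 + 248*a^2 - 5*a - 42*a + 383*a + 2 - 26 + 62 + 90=35*a^3 + 216*a^2 + 336*a + 128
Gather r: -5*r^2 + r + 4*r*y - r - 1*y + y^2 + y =-5*r^2 + 4*r*y + y^2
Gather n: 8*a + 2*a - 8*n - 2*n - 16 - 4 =10*a - 10*n - 20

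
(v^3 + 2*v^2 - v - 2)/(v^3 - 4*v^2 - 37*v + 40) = (v^2 + 3*v + 2)/(v^2 - 3*v - 40)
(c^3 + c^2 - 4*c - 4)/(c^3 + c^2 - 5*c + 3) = (c^3 + c^2 - 4*c - 4)/(c^3 + c^2 - 5*c + 3)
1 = 1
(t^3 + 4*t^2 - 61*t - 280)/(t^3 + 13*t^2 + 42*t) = (t^2 - 3*t - 40)/(t*(t + 6))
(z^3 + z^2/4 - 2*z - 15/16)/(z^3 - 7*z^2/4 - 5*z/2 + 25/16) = (4*z^2 - 4*z - 3)/(4*z^2 - 12*z + 5)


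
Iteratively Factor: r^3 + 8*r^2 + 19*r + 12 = (r + 3)*(r^2 + 5*r + 4) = (r + 3)*(r + 4)*(r + 1)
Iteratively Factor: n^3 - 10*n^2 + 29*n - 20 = (n - 4)*(n^2 - 6*n + 5) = (n - 4)*(n - 1)*(n - 5)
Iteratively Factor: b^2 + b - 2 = (b + 2)*(b - 1)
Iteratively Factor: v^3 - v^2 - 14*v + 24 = (v + 4)*(v^2 - 5*v + 6) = (v - 2)*(v + 4)*(v - 3)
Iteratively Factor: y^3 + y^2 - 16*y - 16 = (y + 4)*(y^2 - 3*y - 4) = (y + 1)*(y + 4)*(y - 4)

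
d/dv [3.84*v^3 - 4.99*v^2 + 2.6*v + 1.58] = 11.52*v^2 - 9.98*v + 2.6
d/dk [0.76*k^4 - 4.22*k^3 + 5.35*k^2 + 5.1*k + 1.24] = 3.04*k^3 - 12.66*k^2 + 10.7*k + 5.1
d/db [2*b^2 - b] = 4*b - 1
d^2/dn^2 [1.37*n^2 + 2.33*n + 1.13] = 2.74000000000000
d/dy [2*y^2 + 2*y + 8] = 4*y + 2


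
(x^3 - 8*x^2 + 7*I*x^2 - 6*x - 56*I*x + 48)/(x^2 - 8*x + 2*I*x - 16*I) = (x^2 + 7*I*x - 6)/(x + 2*I)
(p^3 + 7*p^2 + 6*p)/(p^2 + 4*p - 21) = p*(p^2 + 7*p + 6)/(p^2 + 4*p - 21)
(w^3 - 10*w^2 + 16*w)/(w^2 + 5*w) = (w^2 - 10*w + 16)/(w + 5)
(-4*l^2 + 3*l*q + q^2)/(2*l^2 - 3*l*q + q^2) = (4*l + q)/(-2*l + q)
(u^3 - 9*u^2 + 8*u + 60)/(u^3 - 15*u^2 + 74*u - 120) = (u + 2)/(u - 4)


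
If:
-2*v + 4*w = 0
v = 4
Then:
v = 4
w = 2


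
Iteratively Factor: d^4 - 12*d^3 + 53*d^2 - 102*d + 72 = (d - 4)*(d^3 - 8*d^2 + 21*d - 18) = (d - 4)*(d - 2)*(d^2 - 6*d + 9) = (d - 4)*(d - 3)*(d - 2)*(d - 3)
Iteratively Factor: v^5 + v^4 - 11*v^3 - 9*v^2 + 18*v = (v - 1)*(v^4 + 2*v^3 - 9*v^2 - 18*v) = (v - 1)*(v + 2)*(v^3 - 9*v) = (v - 3)*(v - 1)*(v + 2)*(v^2 + 3*v) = (v - 3)*(v - 1)*(v + 2)*(v + 3)*(v)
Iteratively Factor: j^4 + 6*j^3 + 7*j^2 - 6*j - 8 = (j - 1)*(j^3 + 7*j^2 + 14*j + 8) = (j - 1)*(j + 2)*(j^2 + 5*j + 4) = (j - 1)*(j + 1)*(j + 2)*(j + 4)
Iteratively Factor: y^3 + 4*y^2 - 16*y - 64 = (y + 4)*(y^2 - 16) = (y + 4)^2*(y - 4)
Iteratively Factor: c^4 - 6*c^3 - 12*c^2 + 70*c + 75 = (c - 5)*(c^3 - c^2 - 17*c - 15) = (c - 5)^2*(c^2 + 4*c + 3) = (c - 5)^2*(c + 3)*(c + 1)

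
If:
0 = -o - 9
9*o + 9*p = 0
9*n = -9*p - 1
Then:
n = -82/9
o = -9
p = 9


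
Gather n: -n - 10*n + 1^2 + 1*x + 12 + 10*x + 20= -11*n + 11*x + 33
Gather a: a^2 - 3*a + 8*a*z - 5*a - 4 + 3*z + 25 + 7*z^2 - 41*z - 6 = a^2 + a*(8*z - 8) + 7*z^2 - 38*z + 15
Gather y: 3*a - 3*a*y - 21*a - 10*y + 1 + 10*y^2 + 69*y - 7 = -18*a + 10*y^2 + y*(59 - 3*a) - 6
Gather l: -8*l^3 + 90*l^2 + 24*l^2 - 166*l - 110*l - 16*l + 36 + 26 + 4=-8*l^3 + 114*l^2 - 292*l + 66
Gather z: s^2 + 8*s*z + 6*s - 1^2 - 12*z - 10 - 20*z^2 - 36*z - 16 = s^2 + 6*s - 20*z^2 + z*(8*s - 48) - 27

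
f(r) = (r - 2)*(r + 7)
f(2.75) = 7.31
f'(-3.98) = -2.96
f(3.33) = 13.74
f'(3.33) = 11.66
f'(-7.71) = -10.42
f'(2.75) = 10.50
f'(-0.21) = 4.58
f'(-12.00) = -19.00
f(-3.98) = -18.06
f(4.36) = 26.81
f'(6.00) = 17.00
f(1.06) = -7.58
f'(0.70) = 6.40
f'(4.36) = 13.72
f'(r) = 2*r + 5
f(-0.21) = -15.01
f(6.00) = 52.00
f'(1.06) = 7.12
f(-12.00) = 70.00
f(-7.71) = 6.89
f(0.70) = -10.01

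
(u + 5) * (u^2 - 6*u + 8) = u^3 - u^2 - 22*u + 40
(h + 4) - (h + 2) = 2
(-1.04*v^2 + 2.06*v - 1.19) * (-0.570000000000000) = 0.5928*v^2 - 1.1742*v + 0.6783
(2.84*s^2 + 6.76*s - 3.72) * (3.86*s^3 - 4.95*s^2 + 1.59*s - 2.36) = 10.9624*s^5 + 12.0356*s^4 - 43.3056*s^3 + 22.46*s^2 - 21.8684*s + 8.7792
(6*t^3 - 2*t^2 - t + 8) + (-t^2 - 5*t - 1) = 6*t^3 - 3*t^2 - 6*t + 7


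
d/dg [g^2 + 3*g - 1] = 2*g + 3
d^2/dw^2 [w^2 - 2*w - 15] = 2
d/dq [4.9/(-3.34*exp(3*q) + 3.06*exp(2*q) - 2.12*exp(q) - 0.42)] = (49.098*exp(2*q) - 29.988*exp(q) + 10.388)*exp(q)/(3.34*exp(3*q) - 3.06*exp(2*q) + 2.12*exp(q) + 0.42)^2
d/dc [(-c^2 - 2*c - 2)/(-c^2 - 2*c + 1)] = -(6*c + 6)/(c^2 + 2*c - 1)^2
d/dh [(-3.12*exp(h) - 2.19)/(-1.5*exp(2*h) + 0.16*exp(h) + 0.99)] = (-(3.0*exp(h) - 0.16)*(3.12*exp(h) + 2.19) + 4.68*exp(2*h) - 0.4992*exp(h) - 3.0888)*exp(h)/(-1.5*exp(2*h) + 0.16*exp(h) + 0.99)^2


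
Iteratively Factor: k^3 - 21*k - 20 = (k + 1)*(k^2 - k - 20) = (k + 1)*(k + 4)*(k - 5)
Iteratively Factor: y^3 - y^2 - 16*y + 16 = (y - 1)*(y^2 - 16) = (y - 1)*(y + 4)*(y - 4)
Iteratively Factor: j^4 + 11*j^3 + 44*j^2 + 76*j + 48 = (j + 3)*(j^3 + 8*j^2 + 20*j + 16) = (j + 2)*(j + 3)*(j^2 + 6*j + 8) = (j + 2)^2*(j + 3)*(j + 4)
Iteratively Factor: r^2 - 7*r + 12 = (r - 4)*(r - 3)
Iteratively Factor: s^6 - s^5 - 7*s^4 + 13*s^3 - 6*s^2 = (s - 1)*(s^5 - 7*s^3 + 6*s^2) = (s - 1)*(s + 3)*(s^4 - 3*s^3 + 2*s^2) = (s - 2)*(s - 1)*(s + 3)*(s^3 - s^2) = (s - 2)*(s - 1)^2*(s + 3)*(s^2) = s*(s - 2)*(s - 1)^2*(s + 3)*(s)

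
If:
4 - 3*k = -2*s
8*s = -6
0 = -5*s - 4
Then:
No Solution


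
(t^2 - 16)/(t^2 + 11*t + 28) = (t - 4)/(t + 7)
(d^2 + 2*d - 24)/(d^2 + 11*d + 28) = (d^2 + 2*d - 24)/(d^2 + 11*d + 28)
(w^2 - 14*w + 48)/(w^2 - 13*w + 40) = (w - 6)/(w - 5)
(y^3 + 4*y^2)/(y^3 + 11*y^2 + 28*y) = y/(y + 7)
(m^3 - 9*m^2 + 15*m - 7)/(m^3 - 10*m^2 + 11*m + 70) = (m^2 - 2*m + 1)/(m^2 - 3*m - 10)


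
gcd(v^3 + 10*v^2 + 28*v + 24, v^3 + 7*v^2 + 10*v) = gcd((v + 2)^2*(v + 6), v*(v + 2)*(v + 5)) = v + 2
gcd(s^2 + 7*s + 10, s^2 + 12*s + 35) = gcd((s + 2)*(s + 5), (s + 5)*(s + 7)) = s + 5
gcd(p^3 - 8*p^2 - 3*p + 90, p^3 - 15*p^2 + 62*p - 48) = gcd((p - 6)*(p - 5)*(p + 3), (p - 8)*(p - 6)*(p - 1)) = p - 6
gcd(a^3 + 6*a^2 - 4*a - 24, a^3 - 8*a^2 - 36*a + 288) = a + 6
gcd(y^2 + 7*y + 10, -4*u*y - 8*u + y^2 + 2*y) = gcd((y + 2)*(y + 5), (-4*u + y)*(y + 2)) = y + 2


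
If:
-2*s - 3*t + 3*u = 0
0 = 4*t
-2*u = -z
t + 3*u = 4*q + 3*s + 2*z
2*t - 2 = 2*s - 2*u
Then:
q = 11/4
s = -3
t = 0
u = -2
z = -4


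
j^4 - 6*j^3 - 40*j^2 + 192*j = j*(j - 8)*(j - 4)*(j + 6)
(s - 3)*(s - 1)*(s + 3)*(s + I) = s^4 - s^3 + I*s^3 - 9*s^2 - I*s^2 + 9*s - 9*I*s + 9*I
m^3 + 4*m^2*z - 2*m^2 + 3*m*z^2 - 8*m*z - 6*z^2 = (m - 2)*(m + z)*(m + 3*z)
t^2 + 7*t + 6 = (t + 1)*(t + 6)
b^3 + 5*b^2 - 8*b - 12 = (b - 2)*(b + 1)*(b + 6)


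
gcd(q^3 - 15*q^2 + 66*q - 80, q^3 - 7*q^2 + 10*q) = q^2 - 7*q + 10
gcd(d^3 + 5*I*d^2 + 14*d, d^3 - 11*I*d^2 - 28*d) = d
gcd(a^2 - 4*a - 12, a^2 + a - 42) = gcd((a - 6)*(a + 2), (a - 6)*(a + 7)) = a - 6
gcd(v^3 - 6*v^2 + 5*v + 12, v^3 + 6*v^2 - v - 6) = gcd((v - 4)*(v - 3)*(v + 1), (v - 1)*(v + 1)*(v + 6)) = v + 1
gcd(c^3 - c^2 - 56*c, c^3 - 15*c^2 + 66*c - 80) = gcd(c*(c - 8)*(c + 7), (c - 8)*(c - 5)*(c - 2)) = c - 8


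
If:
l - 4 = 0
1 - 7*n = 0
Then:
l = 4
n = 1/7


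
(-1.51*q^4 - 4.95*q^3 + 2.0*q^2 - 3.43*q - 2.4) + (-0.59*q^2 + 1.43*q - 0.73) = -1.51*q^4 - 4.95*q^3 + 1.41*q^2 - 2.0*q - 3.13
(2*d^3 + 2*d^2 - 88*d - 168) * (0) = 0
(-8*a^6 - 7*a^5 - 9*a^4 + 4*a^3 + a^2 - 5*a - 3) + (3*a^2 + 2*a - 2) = -8*a^6 - 7*a^5 - 9*a^4 + 4*a^3 + 4*a^2 - 3*a - 5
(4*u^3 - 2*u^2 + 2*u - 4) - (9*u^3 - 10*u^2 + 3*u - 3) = -5*u^3 + 8*u^2 - u - 1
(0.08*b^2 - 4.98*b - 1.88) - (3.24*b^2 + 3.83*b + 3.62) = -3.16*b^2 - 8.81*b - 5.5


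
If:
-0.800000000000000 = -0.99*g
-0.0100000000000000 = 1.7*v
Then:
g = 0.81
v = -0.01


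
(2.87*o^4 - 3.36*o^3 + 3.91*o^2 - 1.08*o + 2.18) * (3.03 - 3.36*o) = -9.6432*o^5 + 19.9857*o^4 - 23.3184*o^3 + 15.4761*o^2 - 10.5972*o + 6.6054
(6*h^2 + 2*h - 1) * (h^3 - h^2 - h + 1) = 6*h^5 - 4*h^4 - 9*h^3 + 5*h^2 + 3*h - 1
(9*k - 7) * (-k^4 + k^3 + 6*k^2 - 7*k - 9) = -9*k^5 + 16*k^4 + 47*k^3 - 105*k^2 - 32*k + 63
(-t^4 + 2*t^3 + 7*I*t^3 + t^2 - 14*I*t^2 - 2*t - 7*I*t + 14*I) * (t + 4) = -t^5 - 2*t^4 + 7*I*t^4 + 9*t^3 + 14*I*t^3 + 2*t^2 - 63*I*t^2 - 8*t - 14*I*t + 56*I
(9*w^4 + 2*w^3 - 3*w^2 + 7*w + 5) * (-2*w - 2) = -18*w^5 - 22*w^4 + 2*w^3 - 8*w^2 - 24*w - 10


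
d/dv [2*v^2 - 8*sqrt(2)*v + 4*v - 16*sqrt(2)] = 4*v - 8*sqrt(2) + 4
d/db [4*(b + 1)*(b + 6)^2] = 4*(b + 6)*(3*b + 8)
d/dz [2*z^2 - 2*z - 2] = 4*z - 2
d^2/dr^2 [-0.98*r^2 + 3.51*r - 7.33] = -1.96000000000000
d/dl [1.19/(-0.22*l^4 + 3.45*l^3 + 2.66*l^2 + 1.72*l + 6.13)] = (1.0472*l^3 - 12.3165*l^2 - 6.3308*l - 2.0468)/(-0.22*l^4 + 3.45*l^3 + 2.66*l^2 + 1.72*l + 6.13)^2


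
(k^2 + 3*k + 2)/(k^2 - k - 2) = (k + 2)/(k - 2)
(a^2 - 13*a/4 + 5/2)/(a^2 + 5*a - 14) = (a - 5/4)/(a + 7)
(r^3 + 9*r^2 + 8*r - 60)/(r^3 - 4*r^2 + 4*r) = (r^2 + 11*r + 30)/(r*(r - 2))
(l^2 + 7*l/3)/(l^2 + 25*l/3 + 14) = l/(l + 6)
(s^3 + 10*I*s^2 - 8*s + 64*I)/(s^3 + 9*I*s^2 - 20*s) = (s^2 + 6*I*s + 16)/(s*(s + 5*I))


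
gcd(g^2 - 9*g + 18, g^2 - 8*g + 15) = g - 3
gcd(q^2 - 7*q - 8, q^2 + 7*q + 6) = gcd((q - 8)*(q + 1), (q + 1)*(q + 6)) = q + 1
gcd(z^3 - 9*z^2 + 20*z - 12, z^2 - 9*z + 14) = z - 2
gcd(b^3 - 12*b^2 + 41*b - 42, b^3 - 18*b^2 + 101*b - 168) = b^2 - 10*b + 21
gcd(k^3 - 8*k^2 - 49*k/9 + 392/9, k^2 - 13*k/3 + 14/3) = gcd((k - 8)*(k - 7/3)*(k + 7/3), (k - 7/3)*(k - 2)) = k - 7/3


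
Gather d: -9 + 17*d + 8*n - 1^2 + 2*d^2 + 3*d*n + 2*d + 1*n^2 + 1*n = 2*d^2 + d*(3*n + 19) + n^2 + 9*n - 10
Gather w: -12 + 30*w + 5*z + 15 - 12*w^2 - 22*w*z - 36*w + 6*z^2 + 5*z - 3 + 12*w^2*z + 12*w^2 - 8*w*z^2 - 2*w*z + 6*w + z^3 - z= 12*w^2*z + w*(-8*z^2 - 24*z) + z^3 + 6*z^2 + 9*z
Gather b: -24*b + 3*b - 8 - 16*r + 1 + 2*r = -21*b - 14*r - 7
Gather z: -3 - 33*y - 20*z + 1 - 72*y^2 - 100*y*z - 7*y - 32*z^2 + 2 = -72*y^2 - 40*y - 32*z^2 + z*(-100*y - 20)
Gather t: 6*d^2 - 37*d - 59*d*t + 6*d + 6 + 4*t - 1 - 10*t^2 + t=6*d^2 - 31*d - 10*t^2 + t*(5 - 59*d) + 5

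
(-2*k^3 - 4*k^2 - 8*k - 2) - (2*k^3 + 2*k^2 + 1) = -4*k^3 - 6*k^2 - 8*k - 3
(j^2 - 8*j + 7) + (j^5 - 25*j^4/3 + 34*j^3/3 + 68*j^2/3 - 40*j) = j^5 - 25*j^4/3 + 34*j^3/3 + 71*j^2/3 - 48*j + 7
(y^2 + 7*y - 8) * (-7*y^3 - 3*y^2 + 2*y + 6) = -7*y^5 - 52*y^4 + 37*y^3 + 44*y^2 + 26*y - 48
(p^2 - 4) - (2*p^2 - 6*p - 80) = -p^2 + 6*p + 76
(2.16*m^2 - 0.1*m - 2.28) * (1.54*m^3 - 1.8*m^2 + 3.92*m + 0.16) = 3.3264*m^5 - 4.042*m^4 + 5.136*m^3 + 4.0576*m^2 - 8.9536*m - 0.3648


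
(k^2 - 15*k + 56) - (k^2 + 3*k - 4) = 60 - 18*k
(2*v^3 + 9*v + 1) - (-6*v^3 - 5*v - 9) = 8*v^3 + 14*v + 10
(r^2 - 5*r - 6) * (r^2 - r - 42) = r^4 - 6*r^3 - 43*r^2 + 216*r + 252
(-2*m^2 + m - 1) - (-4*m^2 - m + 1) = 2*m^2 + 2*m - 2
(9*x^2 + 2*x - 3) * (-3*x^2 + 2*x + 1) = -27*x^4 + 12*x^3 + 22*x^2 - 4*x - 3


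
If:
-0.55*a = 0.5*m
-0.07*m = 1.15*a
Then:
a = 0.00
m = 0.00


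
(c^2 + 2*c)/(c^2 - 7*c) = (c + 2)/(c - 7)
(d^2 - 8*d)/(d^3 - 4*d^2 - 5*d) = (8 - d)/(-d^2 + 4*d + 5)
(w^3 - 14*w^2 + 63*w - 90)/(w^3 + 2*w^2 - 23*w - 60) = (w^2 - 9*w + 18)/(w^2 + 7*w + 12)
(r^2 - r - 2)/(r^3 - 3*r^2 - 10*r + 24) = (r + 1)/(r^2 - r - 12)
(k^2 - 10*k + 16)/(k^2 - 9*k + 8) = (k - 2)/(k - 1)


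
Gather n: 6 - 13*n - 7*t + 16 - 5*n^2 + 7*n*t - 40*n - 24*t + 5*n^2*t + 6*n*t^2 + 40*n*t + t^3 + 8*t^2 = n^2*(5*t - 5) + n*(6*t^2 + 47*t - 53) + t^3 + 8*t^2 - 31*t + 22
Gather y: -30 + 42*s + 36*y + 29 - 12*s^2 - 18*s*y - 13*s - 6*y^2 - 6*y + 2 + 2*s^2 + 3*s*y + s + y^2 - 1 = -10*s^2 + 30*s - 5*y^2 + y*(30 - 15*s)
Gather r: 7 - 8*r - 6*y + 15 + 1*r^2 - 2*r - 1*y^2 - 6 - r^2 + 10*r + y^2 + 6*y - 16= 0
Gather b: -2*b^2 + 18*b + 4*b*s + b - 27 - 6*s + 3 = -2*b^2 + b*(4*s + 19) - 6*s - 24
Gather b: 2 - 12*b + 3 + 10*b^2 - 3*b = 10*b^2 - 15*b + 5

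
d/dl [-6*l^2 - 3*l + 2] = -12*l - 3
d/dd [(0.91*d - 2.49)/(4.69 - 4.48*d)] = (32.301437 - 30.855104*d)/(4.48*d - 4.69)^3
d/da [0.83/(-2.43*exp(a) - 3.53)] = 2.0169*exp(a)/(2.43*exp(a) + 3.53)^2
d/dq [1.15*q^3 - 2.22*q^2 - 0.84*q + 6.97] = 3.45*q^2 - 4.44*q - 0.84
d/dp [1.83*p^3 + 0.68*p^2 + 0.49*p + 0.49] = 5.49*p^2 + 1.36*p + 0.49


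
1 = 1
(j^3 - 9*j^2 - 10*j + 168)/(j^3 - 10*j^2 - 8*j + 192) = (j - 7)/(j - 8)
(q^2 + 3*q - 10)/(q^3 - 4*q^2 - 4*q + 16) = (q + 5)/(q^2 - 2*q - 8)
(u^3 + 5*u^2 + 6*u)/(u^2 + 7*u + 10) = u*(u + 3)/(u + 5)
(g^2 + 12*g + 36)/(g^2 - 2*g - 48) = (g + 6)/(g - 8)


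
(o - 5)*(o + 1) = o^2 - 4*o - 5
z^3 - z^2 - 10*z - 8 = (z - 4)*(z + 1)*(z + 2)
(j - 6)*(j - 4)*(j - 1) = j^3 - 11*j^2 + 34*j - 24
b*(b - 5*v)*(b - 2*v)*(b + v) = b^4 - 6*b^3*v + 3*b^2*v^2 + 10*b*v^3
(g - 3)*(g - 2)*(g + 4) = g^3 - g^2 - 14*g + 24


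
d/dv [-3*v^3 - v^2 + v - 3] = -9*v^2 - 2*v + 1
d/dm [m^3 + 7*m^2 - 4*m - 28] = 3*m^2 + 14*m - 4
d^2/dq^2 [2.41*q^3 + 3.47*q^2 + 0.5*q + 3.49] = 14.46*q + 6.94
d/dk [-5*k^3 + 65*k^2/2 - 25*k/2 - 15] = -15*k^2 + 65*k - 25/2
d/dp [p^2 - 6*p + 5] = 2*p - 6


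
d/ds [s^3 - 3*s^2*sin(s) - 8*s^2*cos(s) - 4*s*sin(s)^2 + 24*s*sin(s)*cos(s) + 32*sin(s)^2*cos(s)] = 8*s^2*sin(s) - 3*s^2*cos(s) + 3*s^2 - 6*s*sin(s) - 4*s*sin(2*s) - 16*s*cos(s) + 24*s*cos(2*s) - 8*sin(s) + 12*sin(2*s) + 24*sin(3*s) + 2*cos(2*s) - 2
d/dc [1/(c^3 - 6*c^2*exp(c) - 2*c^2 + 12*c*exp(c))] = (6*c^2*exp(c) - 3*c^2 + 4*c - 12*exp(c))/(c^2*(c^2 - 6*c*exp(c) - 2*c + 12*exp(c))^2)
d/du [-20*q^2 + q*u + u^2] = q + 2*u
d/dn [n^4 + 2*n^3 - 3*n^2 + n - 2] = 4*n^3 + 6*n^2 - 6*n + 1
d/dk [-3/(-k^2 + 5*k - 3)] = 3*(5 - 2*k)/(k^2 - 5*k + 3)^2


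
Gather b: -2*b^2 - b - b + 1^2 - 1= -2*b^2 - 2*b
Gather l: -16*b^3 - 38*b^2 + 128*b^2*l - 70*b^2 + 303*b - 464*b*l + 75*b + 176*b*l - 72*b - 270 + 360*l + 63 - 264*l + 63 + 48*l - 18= -16*b^3 - 108*b^2 + 306*b + l*(128*b^2 - 288*b + 144) - 162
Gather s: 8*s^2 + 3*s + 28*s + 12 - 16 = 8*s^2 + 31*s - 4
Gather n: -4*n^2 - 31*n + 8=-4*n^2 - 31*n + 8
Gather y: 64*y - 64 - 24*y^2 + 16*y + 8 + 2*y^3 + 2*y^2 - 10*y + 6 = 2*y^3 - 22*y^2 + 70*y - 50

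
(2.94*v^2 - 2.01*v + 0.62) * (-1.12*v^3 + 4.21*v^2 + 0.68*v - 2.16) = -3.2928*v^5 + 14.6286*v^4 - 7.1573*v^3 - 5.107*v^2 + 4.7632*v - 1.3392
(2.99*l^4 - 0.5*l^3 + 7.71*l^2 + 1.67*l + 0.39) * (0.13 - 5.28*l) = -15.7872*l^5 + 3.0287*l^4 - 40.7738*l^3 - 7.8153*l^2 - 1.8421*l + 0.0507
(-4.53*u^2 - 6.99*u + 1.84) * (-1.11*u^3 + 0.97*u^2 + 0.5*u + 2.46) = 5.0283*u^5 + 3.3648*u^4 - 11.0877*u^3 - 12.854*u^2 - 16.2754*u + 4.5264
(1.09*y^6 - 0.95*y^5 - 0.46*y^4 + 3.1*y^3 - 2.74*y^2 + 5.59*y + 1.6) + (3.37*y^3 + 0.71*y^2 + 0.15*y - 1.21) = 1.09*y^6 - 0.95*y^5 - 0.46*y^4 + 6.47*y^3 - 2.03*y^2 + 5.74*y + 0.39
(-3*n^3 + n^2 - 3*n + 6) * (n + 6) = -3*n^4 - 17*n^3 + 3*n^2 - 12*n + 36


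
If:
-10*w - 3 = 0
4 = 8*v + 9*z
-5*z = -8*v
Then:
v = 5/28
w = -3/10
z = 2/7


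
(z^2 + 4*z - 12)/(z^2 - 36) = (z - 2)/(z - 6)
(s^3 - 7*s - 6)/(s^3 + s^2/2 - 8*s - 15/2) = 2*(s + 2)/(2*s + 5)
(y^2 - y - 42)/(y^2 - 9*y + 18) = (y^2 - y - 42)/(y^2 - 9*y + 18)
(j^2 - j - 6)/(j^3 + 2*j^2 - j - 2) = (j - 3)/(j^2 - 1)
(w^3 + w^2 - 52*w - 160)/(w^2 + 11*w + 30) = (w^2 - 4*w - 32)/(w + 6)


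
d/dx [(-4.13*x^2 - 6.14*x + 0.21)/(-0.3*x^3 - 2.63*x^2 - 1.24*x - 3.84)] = (-1.239*x^4 - 3.684*x^3 - 10.838*x^2 + 32.823*x + 23.838)/(0.09*x^6 + 1.578*x^5 + 7.6609*x^4 + 8.8264*x^3 + 21.736*x^2 + 9.5232*x + 14.7456)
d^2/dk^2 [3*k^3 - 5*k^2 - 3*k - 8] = 18*k - 10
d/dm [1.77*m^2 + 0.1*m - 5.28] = 3.54*m + 0.1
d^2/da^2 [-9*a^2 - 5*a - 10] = -18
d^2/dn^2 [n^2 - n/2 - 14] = 2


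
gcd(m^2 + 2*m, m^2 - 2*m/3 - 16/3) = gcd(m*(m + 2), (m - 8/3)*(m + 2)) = m + 2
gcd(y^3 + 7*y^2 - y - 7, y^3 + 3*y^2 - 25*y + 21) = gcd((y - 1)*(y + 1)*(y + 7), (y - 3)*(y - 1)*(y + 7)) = y^2 + 6*y - 7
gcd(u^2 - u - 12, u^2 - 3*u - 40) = 1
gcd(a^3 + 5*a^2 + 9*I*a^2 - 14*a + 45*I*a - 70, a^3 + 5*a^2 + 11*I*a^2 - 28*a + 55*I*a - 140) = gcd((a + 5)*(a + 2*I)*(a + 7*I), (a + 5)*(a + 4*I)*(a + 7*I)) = a^2 + a*(5 + 7*I) + 35*I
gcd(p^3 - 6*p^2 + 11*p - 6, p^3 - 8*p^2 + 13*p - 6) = p - 1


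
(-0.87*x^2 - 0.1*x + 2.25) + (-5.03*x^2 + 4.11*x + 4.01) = -5.9*x^2 + 4.01*x + 6.26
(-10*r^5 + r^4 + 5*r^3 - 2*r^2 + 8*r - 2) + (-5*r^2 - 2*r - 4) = -10*r^5 + r^4 + 5*r^3 - 7*r^2 + 6*r - 6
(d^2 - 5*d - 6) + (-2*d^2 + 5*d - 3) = -d^2 - 9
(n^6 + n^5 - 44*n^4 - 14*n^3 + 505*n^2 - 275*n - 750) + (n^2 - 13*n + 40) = n^6 + n^5 - 44*n^4 - 14*n^3 + 506*n^2 - 288*n - 710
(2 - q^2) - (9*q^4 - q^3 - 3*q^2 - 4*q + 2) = -9*q^4 + q^3 + 2*q^2 + 4*q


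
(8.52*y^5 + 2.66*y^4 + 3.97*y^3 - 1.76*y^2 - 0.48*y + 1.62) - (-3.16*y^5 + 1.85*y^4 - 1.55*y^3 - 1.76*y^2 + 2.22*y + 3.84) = 11.68*y^5 + 0.81*y^4 + 5.52*y^3 - 2.7*y - 2.22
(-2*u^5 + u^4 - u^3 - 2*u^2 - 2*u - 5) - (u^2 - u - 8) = -2*u^5 + u^4 - u^3 - 3*u^2 - u + 3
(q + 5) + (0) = q + 5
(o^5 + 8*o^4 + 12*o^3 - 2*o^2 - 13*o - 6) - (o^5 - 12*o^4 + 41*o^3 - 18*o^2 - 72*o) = 20*o^4 - 29*o^3 + 16*o^2 + 59*o - 6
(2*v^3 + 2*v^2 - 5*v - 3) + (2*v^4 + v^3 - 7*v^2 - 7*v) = 2*v^4 + 3*v^3 - 5*v^2 - 12*v - 3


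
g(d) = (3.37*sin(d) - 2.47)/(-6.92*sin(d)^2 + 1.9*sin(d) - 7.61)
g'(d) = (13.84*sin(d)*cos(d) - 1.9*cos(d))*(3.37*sin(d) - 2.47)/(-6.92*sin(d)^2 + 1.9*sin(d) - 7.61)^2 + 3.37*cos(d)/(-6.92*sin(d)^2 + 1.9*sin(d) - 7.61)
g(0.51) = 0.10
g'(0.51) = -0.40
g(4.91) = 0.36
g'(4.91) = 0.03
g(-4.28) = -0.05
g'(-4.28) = 0.10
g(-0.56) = 0.40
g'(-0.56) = 0.03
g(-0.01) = 0.33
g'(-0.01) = -0.35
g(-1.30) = 0.36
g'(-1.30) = 0.04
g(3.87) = 0.39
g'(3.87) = -0.06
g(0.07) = 0.30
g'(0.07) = -0.41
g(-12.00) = 0.08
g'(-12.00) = -0.37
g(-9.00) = 0.40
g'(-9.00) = 0.03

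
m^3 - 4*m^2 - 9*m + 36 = (m - 4)*(m - 3)*(m + 3)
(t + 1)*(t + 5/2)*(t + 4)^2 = t^4 + 23*t^3/2 + 93*t^2/2 + 76*t + 40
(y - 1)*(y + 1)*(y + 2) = y^3 + 2*y^2 - y - 2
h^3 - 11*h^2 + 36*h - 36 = (h - 6)*(h - 3)*(h - 2)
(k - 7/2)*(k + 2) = k^2 - 3*k/2 - 7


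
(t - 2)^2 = t^2 - 4*t + 4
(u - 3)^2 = u^2 - 6*u + 9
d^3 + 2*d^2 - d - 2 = (d - 1)*(d + 1)*(d + 2)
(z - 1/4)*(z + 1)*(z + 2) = z^3 + 11*z^2/4 + 5*z/4 - 1/2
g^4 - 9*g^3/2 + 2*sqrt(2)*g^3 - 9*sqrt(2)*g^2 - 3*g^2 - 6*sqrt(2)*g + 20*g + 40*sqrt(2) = (g - 4)*(g - 5/2)*(g + 2)*(g + 2*sqrt(2))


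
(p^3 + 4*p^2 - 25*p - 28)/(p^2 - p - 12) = (p^2 + 8*p + 7)/(p + 3)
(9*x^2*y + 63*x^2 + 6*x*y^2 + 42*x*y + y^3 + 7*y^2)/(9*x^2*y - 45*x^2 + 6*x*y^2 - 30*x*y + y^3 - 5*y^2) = (y + 7)/(y - 5)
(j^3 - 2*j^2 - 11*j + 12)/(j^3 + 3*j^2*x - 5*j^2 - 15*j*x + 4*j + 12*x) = (j + 3)/(j + 3*x)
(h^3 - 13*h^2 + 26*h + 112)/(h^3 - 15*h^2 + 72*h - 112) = (h^2 - 6*h - 16)/(h^2 - 8*h + 16)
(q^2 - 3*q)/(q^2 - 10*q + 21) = q/(q - 7)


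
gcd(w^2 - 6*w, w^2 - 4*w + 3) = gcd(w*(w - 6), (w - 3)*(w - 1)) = 1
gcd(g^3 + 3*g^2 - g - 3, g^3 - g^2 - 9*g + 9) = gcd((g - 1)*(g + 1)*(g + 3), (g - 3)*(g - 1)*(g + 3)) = g^2 + 2*g - 3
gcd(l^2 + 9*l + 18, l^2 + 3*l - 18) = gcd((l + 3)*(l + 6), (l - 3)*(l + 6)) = l + 6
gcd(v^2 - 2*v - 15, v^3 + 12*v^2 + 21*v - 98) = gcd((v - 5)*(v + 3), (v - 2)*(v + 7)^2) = 1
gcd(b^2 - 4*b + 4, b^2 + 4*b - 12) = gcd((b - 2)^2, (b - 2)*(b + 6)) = b - 2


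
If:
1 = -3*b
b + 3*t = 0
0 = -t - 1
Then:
No Solution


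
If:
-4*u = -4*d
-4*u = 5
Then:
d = -5/4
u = -5/4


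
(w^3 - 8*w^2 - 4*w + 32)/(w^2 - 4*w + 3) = (w^3 - 8*w^2 - 4*w + 32)/(w^2 - 4*w + 3)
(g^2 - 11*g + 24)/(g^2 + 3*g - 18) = (g - 8)/(g + 6)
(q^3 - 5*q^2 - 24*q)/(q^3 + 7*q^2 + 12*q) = (q - 8)/(q + 4)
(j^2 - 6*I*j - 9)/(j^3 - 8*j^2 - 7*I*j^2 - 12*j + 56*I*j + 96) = (j - 3*I)/(j^2 - 4*j*(2 + I) + 32*I)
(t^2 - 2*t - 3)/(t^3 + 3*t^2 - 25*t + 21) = (t + 1)/(t^2 + 6*t - 7)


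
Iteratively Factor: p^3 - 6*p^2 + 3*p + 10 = (p - 2)*(p^2 - 4*p - 5) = (p - 5)*(p - 2)*(p + 1)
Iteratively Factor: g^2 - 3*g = (g - 3)*(g)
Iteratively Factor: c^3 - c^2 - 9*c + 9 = (c - 1)*(c^2 - 9) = (c - 1)*(c + 3)*(c - 3)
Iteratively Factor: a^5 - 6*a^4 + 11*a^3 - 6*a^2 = (a)*(a^4 - 6*a^3 + 11*a^2 - 6*a) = a*(a - 3)*(a^3 - 3*a^2 + 2*a) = a^2*(a - 3)*(a^2 - 3*a + 2) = a^2*(a - 3)*(a - 1)*(a - 2)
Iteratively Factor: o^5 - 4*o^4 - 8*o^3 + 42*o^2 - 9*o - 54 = (o + 3)*(o^4 - 7*o^3 + 13*o^2 + 3*o - 18) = (o + 1)*(o + 3)*(o^3 - 8*o^2 + 21*o - 18) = (o - 3)*(o + 1)*(o + 3)*(o^2 - 5*o + 6) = (o - 3)^2*(o + 1)*(o + 3)*(o - 2)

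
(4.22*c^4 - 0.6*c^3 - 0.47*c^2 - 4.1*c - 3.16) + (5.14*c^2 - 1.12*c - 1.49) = 4.22*c^4 - 0.6*c^3 + 4.67*c^2 - 5.22*c - 4.65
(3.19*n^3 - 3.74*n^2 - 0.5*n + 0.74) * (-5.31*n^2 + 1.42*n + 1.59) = -16.9389*n^5 + 24.3892*n^4 + 2.4163*n^3 - 10.586*n^2 + 0.2558*n + 1.1766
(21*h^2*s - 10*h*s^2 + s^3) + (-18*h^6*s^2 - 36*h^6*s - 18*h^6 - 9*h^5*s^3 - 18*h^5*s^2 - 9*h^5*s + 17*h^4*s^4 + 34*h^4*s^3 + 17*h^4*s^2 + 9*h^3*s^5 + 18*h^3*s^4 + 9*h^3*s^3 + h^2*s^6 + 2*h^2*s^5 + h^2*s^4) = -18*h^6*s^2 - 36*h^6*s - 18*h^6 - 9*h^5*s^3 - 18*h^5*s^2 - 9*h^5*s + 17*h^4*s^4 + 34*h^4*s^3 + 17*h^4*s^2 + 9*h^3*s^5 + 18*h^3*s^4 + 9*h^3*s^3 + h^2*s^6 + 2*h^2*s^5 + h^2*s^4 + 21*h^2*s - 10*h*s^2 + s^3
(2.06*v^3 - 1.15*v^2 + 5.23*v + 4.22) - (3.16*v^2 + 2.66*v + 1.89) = 2.06*v^3 - 4.31*v^2 + 2.57*v + 2.33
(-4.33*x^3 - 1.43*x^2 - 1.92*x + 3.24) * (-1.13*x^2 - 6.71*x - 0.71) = 4.8929*x^5 + 30.6702*x^4 + 14.8392*x^3 + 10.2373*x^2 - 20.3772*x - 2.3004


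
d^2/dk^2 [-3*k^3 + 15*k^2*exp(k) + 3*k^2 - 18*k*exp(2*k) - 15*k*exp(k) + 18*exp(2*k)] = 15*k^2*exp(k) - 72*k*exp(2*k) + 45*k*exp(k) - 18*k + 6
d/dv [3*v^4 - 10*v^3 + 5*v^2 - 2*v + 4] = 12*v^3 - 30*v^2 + 10*v - 2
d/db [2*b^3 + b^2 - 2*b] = 6*b^2 + 2*b - 2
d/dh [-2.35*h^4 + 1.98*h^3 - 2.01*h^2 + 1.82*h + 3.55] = -9.4*h^3 + 5.94*h^2 - 4.02*h + 1.82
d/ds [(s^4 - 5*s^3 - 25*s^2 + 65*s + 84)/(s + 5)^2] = (2*s^4 + 15*s^3 - 75*s^2 - 315*s + 157)/(s^3 + 15*s^2 + 75*s + 125)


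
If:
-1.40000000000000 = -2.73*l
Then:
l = 0.51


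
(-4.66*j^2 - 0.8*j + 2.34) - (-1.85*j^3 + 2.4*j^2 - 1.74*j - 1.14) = 1.85*j^3 - 7.06*j^2 + 0.94*j + 3.48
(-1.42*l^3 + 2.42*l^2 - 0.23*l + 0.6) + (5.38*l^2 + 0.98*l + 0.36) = -1.42*l^3 + 7.8*l^2 + 0.75*l + 0.96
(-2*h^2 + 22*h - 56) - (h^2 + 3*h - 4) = -3*h^2 + 19*h - 52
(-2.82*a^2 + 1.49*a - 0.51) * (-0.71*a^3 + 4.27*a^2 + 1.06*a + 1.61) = 2.0022*a^5 - 13.0993*a^4 + 3.7352*a^3 - 5.1385*a^2 + 1.8583*a - 0.8211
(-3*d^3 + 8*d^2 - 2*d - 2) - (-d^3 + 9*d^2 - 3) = -2*d^3 - d^2 - 2*d + 1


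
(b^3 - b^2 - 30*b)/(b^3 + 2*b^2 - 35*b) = (b^2 - b - 30)/(b^2 + 2*b - 35)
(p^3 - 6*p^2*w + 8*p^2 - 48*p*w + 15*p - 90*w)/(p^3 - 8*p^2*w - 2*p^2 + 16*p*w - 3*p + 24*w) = (p^3 - 6*p^2*w + 8*p^2 - 48*p*w + 15*p - 90*w)/(p^3 - 8*p^2*w - 2*p^2 + 16*p*w - 3*p + 24*w)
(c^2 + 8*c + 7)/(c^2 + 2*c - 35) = (c + 1)/(c - 5)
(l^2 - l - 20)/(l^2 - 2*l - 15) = (l + 4)/(l + 3)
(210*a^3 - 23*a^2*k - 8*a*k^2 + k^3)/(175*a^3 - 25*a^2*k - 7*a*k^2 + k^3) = (6*a - k)/(5*a - k)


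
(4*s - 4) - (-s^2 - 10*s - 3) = s^2 + 14*s - 1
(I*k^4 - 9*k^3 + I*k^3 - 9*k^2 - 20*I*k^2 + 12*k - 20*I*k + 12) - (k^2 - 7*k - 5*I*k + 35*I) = I*k^4 - 9*k^3 + I*k^3 - 10*k^2 - 20*I*k^2 + 19*k - 15*I*k + 12 - 35*I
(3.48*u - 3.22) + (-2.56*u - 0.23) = 0.92*u - 3.45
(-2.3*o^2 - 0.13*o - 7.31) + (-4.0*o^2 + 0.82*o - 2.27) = -6.3*o^2 + 0.69*o - 9.58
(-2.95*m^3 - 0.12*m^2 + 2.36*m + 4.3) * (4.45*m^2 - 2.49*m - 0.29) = -13.1275*m^5 + 6.8115*m^4 + 11.6563*m^3 + 13.2934*m^2 - 11.3914*m - 1.247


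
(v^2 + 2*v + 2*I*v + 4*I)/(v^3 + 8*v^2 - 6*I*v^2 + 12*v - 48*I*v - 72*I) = (v + 2*I)/(v^2 + 6*v*(1 - I) - 36*I)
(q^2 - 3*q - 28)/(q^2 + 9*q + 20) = (q - 7)/(q + 5)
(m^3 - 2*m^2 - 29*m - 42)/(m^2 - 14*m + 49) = (m^2 + 5*m + 6)/(m - 7)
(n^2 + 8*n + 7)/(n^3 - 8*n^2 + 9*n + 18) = (n + 7)/(n^2 - 9*n + 18)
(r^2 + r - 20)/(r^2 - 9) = (r^2 + r - 20)/(r^2 - 9)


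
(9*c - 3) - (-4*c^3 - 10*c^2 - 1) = 4*c^3 + 10*c^2 + 9*c - 2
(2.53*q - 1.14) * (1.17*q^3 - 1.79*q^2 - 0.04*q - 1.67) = 2.9601*q^4 - 5.8625*q^3 + 1.9394*q^2 - 4.1795*q + 1.9038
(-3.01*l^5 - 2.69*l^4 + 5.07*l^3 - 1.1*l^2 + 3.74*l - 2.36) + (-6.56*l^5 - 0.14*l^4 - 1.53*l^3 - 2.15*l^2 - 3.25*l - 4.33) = -9.57*l^5 - 2.83*l^4 + 3.54*l^3 - 3.25*l^2 + 0.49*l - 6.69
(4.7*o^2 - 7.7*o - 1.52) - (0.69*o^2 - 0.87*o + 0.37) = 4.01*o^2 - 6.83*o - 1.89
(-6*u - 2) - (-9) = 7 - 6*u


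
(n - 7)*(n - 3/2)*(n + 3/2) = n^3 - 7*n^2 - 9*n/4 + 63/4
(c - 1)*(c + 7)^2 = c^3 + 13*c^2 + 35*c - 49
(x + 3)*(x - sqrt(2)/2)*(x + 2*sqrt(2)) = x^3 + 3*sqrt(2)*x^2/2 + 3*x^2 - 2*x + 9*sqrt(2)*x/2 - 6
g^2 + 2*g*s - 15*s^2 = (g - 3*s)*(g + 5*s)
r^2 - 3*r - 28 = (r - 7)*(r + 4)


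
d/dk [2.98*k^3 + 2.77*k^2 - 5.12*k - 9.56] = 8.94*k^2 + 5.54*k - 5.12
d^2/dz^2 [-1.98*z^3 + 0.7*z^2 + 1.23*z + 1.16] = 1.4 - 11.88*z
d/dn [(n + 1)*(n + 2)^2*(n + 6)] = 4*n^3 + 33*n^2 + 76*n + 52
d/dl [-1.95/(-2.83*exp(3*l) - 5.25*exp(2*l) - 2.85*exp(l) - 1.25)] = (-16.5555*exp(2*l) - 20.475*exp(l) - 5.5575)*exp(l)/(2.83*exp(3*l) + 5.25*exp(2*l) + 2.85*exp(l) + 1.25)^2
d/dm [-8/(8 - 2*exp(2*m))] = -8*exp(2*m)/(exp(2*m) - 4)^2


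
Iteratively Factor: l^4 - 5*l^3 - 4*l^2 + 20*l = (l - 5)*(l^3 - 4*l) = (l - 5)*(l - 2)*(l^2 + 2*l) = (l - 5)*(l - 2)*(l + 2)*(l)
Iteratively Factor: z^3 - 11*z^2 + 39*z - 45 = (z - 3)*(z^2 - 8*z + 15) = (z - 3)^2*(z - 5)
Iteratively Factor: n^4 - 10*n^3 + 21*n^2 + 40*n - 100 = (n - 5)*(n^3 - 5*n^2 - 4*n + 20) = (n - 5)^2*(n^2 - 4) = (n - 5)^2*(n + 2)*(n - 2)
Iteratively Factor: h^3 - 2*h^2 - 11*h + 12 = (h - 4)*(h^2 + 2*h - 3) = (h - 4)*(h + 3)*(h - 1)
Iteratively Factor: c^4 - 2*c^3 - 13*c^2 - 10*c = (c + 1)*(c^3 - 3*c^2 - 10*c) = c*(c + 1)*(c^2 - 3*c - 10) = c*(c - 5)*(c + 1)*(c + 2)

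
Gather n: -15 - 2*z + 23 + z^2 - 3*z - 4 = z^2 - 5*z + 4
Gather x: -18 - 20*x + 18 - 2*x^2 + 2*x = -2*x^2 - 18*x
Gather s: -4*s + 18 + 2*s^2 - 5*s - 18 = 2*s^2 - 9*s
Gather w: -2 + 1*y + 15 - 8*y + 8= 21 - 7*y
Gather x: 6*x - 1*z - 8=6*x - z - 8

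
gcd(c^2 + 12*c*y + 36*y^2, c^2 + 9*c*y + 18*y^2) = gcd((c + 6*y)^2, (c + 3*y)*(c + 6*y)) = c + 6*y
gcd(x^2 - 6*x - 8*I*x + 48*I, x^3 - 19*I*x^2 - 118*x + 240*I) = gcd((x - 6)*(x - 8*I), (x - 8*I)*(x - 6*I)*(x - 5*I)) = x - 8*I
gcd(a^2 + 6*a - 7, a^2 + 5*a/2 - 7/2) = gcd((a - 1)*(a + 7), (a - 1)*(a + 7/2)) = a - 1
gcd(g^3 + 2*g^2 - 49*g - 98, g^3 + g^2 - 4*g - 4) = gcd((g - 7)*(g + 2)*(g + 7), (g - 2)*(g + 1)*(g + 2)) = g + 2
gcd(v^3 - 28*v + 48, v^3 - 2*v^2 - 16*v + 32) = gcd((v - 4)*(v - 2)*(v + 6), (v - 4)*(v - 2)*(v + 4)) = v^2 - 6*v + 8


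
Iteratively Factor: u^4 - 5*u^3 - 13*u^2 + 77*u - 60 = (u - 1)*(u^3 - 4*u^2 - 17*u + 60) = (u - 3)*(u - 1)*(u^2 - u - 20) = (u - 3)*(u - 1)*(u + 4)*(u - 5)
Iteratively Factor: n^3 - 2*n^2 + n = (n - 1)*(n^2 - n) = n*(n - 1)*(n - 1)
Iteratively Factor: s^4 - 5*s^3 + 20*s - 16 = (s - 1)*(s^3 - 4*s^2 - 4*s + 16) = (s - 1)*(s + 2)*(s^2 - 6*s + 8) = (s - 4)*(s - 1)*(s + 2)*(s - 2)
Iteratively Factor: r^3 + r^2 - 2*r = (r)*(r^2 + r - 2) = r*(r + 2)*(r - 1)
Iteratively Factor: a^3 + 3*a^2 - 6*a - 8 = (a - 2)*(a^2 + 5*a + 4) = (a - 2)*(a + 4)*(a + 1)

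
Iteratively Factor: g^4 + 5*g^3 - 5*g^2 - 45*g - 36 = (g + 4)*(g^3 + g^2 - 9*g - 9) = (g - 3)*(g + 4)*(g^2 + 4*g + 3) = (g - 3)*(g + 3)*(g + 4)*(g + 1)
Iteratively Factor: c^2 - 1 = (c + 1)*(c - 1)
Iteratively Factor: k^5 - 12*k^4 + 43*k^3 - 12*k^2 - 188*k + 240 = (k + 2)*(k^4 - 14*k^3 + 71*k^2 - 154*k + 120) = (k - 3)*(k + 2)*(k^3 - 11*k^2 + 38*k - 40) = (k - 5)*(k - 3)*(k + 2)*(k^2 - 6*k + 8) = (k - 5)*(k - 4)*(k - 3)*(k + 2)*(k - 2)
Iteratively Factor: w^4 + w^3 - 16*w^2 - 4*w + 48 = (w + 2)*(w^3 - w^2 - 14*w + 24) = (w + 2)*(w + 4)*(w^2 - 5*w + 6) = (w - 3)*(w + 2)*(w + 4)*(w - 2)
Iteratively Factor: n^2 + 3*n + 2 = (n + 1)*(n + 2)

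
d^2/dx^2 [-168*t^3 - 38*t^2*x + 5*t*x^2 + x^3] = 10*t + 6*x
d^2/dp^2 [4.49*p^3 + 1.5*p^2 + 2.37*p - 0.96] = 26.94*p + 3.0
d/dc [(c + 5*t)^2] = 2*c + 10*t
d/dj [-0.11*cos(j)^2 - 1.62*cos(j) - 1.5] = (0.22*cos(j) + 1.62)*sin(j)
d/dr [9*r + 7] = 9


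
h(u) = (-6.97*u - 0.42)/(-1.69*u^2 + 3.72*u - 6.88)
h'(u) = (-6.97*u - 0.42)*(3.38*u - 3.72)/(-1.69*u^2 + 3.72*u - 6.88)^2 - 6.97/(-1.69*u^2 + 3.72*u - 6.88)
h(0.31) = 0.44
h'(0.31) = 1.38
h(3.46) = 1.72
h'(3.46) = -0.48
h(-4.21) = -0.55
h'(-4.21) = -0.06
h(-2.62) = -0.63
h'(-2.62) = -0.03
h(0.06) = 0.13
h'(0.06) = 1.11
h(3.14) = 1.88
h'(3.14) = -0.51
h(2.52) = 2.18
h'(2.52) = -0.43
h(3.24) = 1.83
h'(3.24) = -0.50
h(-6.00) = -0.46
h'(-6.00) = -0.05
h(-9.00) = -0.35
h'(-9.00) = -0.03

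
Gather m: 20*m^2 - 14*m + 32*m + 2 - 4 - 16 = 20*m^2 + 18*m - 18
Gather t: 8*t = 8*t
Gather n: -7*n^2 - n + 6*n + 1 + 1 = -7*n^2 + 5*n + 2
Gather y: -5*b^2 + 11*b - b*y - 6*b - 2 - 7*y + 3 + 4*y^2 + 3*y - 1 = -5*b^2 + 5*b + 4*y^2 + y*(-b - 4)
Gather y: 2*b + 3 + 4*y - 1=2*b + 4*y + 2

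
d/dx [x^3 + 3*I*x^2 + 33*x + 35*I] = 3*x^2 + 6*I*x + 33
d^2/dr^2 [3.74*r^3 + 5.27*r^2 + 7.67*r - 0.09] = 22.44*r + 10.54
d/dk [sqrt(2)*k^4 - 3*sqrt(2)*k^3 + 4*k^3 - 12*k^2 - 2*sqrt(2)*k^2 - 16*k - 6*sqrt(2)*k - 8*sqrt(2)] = 4*sqrt(2)*k^3 - 9*sqrt(2)*k^2 + 12*k^2 - 24*k - 4*sqrt(2)*k - 16 - 6*sqrt(2)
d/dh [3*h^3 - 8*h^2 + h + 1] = 9*h^2 - 16*h + 1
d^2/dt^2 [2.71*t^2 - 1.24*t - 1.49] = 5.42000000000000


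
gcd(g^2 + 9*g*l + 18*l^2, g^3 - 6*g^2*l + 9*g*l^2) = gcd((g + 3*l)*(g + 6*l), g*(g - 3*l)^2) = 1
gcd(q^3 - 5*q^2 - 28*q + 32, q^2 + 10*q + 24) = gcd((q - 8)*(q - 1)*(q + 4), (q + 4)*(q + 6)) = q + 4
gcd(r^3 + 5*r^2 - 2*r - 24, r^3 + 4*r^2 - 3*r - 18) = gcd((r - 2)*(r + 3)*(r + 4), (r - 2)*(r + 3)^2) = r^2 + r - 6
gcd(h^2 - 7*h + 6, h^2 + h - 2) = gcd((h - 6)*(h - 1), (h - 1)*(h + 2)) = h - 1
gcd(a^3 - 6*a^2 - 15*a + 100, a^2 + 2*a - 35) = a - 5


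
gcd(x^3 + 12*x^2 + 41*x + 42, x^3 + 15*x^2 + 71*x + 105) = x^2 + 10*x + 21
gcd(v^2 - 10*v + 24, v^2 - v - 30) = v - 6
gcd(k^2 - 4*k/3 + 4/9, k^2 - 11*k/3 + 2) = k - 2/3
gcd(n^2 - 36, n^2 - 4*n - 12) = n - 6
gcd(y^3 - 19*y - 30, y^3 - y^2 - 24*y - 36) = y^2 + 5*y + 6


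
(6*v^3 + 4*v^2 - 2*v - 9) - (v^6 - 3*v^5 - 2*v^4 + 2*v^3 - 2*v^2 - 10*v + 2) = -v^6 + 3*v^5 + 2*v^4 + 4*v^3 + 6*v^2 + 8*v - 11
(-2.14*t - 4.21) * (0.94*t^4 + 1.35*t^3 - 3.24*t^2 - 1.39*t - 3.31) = -2.0116*t^5 - 6.8464*t^4 + 1.2501*t^3 + 16.615*t^2 + 12.9353*t + 13.9351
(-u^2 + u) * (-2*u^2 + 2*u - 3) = 2*u^4 - 4*u^3 + 5*u^2 - 3*u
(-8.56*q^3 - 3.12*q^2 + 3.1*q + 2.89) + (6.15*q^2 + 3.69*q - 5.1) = -8.56*q^3 + 3.03*q^2 + 6.79*q - 2.21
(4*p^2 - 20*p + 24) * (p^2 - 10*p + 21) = 4*p^4 - 60*p^3 + 308*p^2 - 660*p + 504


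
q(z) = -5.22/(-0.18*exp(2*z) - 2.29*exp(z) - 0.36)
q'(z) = -5.22*(0.36*exp(2*z) + 2.29*exp(z))/(-0.18*exp(2*z) - 2.29*exp(z) - 0.36)^2 = (-1.8792*exp(z) - 11.9538)*exp(z)/(0.18*exp(2*z) + 2.29*exp(z) + 0.36)^2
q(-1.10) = 4.57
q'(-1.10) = -3.21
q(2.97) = 0.05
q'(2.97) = -0.07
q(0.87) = 0.76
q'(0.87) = -0.84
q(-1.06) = 4.44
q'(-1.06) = -3.16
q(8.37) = 0.00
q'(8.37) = -0.00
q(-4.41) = 13.46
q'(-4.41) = -0.97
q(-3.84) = 12.75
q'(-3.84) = -1.54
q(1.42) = 0.40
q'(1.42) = -0.49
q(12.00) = 0.00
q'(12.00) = 0.00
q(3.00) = 0.04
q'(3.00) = -0.07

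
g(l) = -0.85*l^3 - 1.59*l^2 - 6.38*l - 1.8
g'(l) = -2.55*l^2 - 3.18*l - 6.38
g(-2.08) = 12.24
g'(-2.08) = -10.80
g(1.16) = -12.67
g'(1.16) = -13.50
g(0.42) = -4.82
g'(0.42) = -8.17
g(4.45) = -136.58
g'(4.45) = -71.03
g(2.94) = -55.90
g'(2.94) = -37.77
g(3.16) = -64.66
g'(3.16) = -41.89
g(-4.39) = 67.48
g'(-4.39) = -41.56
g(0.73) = -7.64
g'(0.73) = -10.06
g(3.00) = -58.20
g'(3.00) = -38.87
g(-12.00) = 1314.60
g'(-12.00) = -335.42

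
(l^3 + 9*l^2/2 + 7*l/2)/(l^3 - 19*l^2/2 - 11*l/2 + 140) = l*(l + 1)/(l^2 - 13*l + 40)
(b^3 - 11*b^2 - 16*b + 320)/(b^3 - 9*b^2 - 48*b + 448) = (b + 5)/(b + 7)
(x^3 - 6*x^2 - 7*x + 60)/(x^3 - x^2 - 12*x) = (x - 5)/x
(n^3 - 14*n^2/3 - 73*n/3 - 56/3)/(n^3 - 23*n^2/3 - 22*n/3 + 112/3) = (n + 1)/(n - 2)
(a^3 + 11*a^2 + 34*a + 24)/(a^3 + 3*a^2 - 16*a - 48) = (a^2 + 7*a + 6)/(a^2 - a - 12)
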